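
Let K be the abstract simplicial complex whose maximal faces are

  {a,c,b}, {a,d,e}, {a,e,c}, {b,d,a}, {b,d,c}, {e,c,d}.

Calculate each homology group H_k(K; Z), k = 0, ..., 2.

H_0 = Z,  H_1 = 0,  H_2 = Z.

We work with the vertex ordering a < b < c < d < e. The simplices of K, each written with vertices in increasing order, are:

  0-simplices (5): a, b, c, d, e
  1-simplices (9): ab, ac, ad, ae, bc, bd, cd, ce, de
  2-simplices (6): abc, abd, ace, ade, bcd, cde

Hence C_0 ≅ Z^5, C_1 ≅ Z^9, C_2 ≅ Z^6.

∂_1: C_1 → C_0 maps an edge to its endpoints' difference, ∂[p,q] = q − p.
This gives a 5×9 integer matrix of rank 4; reducing to Smith normal form yields diagonal entries (1,1,1,1).

∂_2: C_2 → C_1 acts by ∂[p,q,r] = [q,r] − [p,r] + [p,q]. For instance
  ∂bcd = cd − bd + bc,
  ∂ade = de − ae + ad.
The 9×6 boundary matrix has rank 5 and Smith normal form diag(1,1,1,1,1).

Now H_k = ker ∂_k / im ∂_{k+1}, so:

  H_0: rank C_0 − rank ∂_1 = 5 − 4 = 1, and the invariant factors of ∂_1 are all 1, so H_0 = Z.
  H_1: rank ker ∂_1 − rank ∂_2 = (9 − 4) − 5 = 0, and the invariant factors of ∂_2 are all 1, so H_1 = 0.
  H_2: rank ker ∂_2 − rank ∂_3 = (6 − 5) − 0 = 1, and there is no ∂_3, so H_2 = Z.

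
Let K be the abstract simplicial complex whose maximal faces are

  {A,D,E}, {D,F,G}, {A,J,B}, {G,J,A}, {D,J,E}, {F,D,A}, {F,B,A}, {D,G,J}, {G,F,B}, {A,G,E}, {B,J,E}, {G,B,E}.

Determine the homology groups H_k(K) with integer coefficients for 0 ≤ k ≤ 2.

We work with the vertex ordering A < B < D < E < F < G < J. The simplices of K, each written with vertices in increasing order, are:

  0-simplices (7): A, B, D, E, F, G, J
  1-simplices (18): AB, AD, AE, AF, AG, AJ, BE, BF, BG, BJ, DE, DF, DG, DJ, EG, EJ, FG, GJ
  2-simplices (12): ABF, ABJ, ADE, ADF, AEG, AGJ, BEG, BEJ, BFG, DEJ, DFG, DGJ

Hence C_0 ≅ Z^7, C_1 ≅ Z^18, C_2 ≅ Z^12.

Boundary ∂_1: C_1 → C_0 is given by ∂[p,q] = [q] − [p].
This gives a 7×18 integer matrix of rank 6; reducing to Smith normal form yields diagonal entries (1,1,1,1,1,1).

∂_2: C_2 → C_1 sends each 2-simplex [p,q,r] to [q,r] − [p,r] + [p,q]. For instance
  ∂AEG = EG − AG + AE,
  ∂DFG = FG − DG + DF.
The resulting 18×12 matrix has rank 12, and its Smith normal form has invariant factors (1,1,1,1,1,1,1,1,1,1,1,2).

Reading off H_k = ker ∂_k / im ∂_{k+1}:

  H_0: rank C_0 − rank ∂_1 = 7 − 6 = 1, and the invariant factors of ∂_1 are all 1, so H_0 = Z.
  H_1: rank ker ∂_1 − rank ∂_2 = (18 − 6) − 12 = 0, and ∂_2 has invariant factor 2 > 1, so H_1 = Z/2Z.
  H_2: rank ker ∂_2 − rank ∂_3 = (12 − 12) − 0 = 0, and there is no ∂_3, so H_2 = 0.

As a check, the Euler characteristic is 7 − 18 + 12 = 1, which agrees with 1 − 0 + 0 = 1.
(K is a triangulation of the real projective plane RP^2.)

H_0 ≅ Z,  H_1 ≅ Z/2Z,  H_2 = 0.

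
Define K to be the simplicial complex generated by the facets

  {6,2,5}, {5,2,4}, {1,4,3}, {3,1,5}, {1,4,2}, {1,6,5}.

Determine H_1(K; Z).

Fix the vertex order 1 < 2 < 3 < 4 < 5 < 6 and write every simplex with vertices in increasing order. Then dim K = 2 and the simplices of K are:

  0-simplices (6): [1], [2], [3], [4], [5], [6]
  1-simplices (12): [1,2], [1,3], [1,4], [1,5], [1,6], [2,4], [2,5], [2,6], [3,4], [3,5], [4,5], [5,6]
  2-simplices (6): [1,2,4], [1,3,4], [1,3,5], [1,5,6], [2,4,5], [2,5,6]

giving chain groups C_0 ≅ Z^6, C_1 ≅ Z^12, C_2 ≅ Z^6.

∂_1: C_1 → C_0 is given by ∂[p,q] = [q] − [p]. For instance
  ∂[1,6] = [6] − [1].
The 6×12 boundary matrix has rank 5 and Smith normal form diag(1,1,1,1,1).

The boundary map ∂_2: C_2 → C_1 maps a triangle to the signed sum of its edges. For instance
  ∂[1,3,5] = [3,5] − [1,5] + [1,3],
  ∂[1,3,4] = [3,4] − [1,4] + [1,3].
As a 12×6 matrix over Z this has rank 6, with invariant factors (1,1,1,1,1,1).

Reading off H_k = ker ∂_k / im ∂_{k+1}:

  H_1: rank ker ∂_1 − rank ∂_2 = (12 − 5) − 6 = 1, and the invariant factors of ∂_2 are all 1, so H_1 = Z.

(K is a triangulation of the cylinder S^1 x I.)

H_1 = Z.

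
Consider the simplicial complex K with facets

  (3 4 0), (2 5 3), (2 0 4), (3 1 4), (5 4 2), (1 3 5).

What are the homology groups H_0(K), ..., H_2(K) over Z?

H_0 = Z,  H_1 = Z,  H_2 = 0.

Fix the vertex order 0 < 1 < 2 < 3 < 4 < 5 and write every simplex with vertices in increasing order. Then dim K = 2 and the simplices of K are:

  0-simplices (6): [0], [1], [2], [3], [4], [5]
  1-simplices (12): [0,2], [0,3], [0,4], [1,3], [1,4], [1,5], [2,3], [2,4], [2,5], [3,4], [3,5], [4,5]
  2-simplices (6): [0,2,4], [0,3,4], [1,3,4], [1,3,5], [2,3,5], [2,4,5]

so the chain groups are C_0 ≅ Z^6, C_1 ≅ Z^12, C_2 ≅ Z^6.

∂_1: C_1 → C_0 sends each edge [p,q] (with p < q) to q − p. For instance
  ∂[1,4] = [4] − [1].
The 6×12 boundary matrix has rank 5 and Smith normal form diag(1,1,1,1,1).

∂_2: C_2 → C_1 sends each 2-simplex [p,q,r] to [q,r] − [p,r] + [p,q]. For instance
  ∂[0,2,4] = [2,4] − [0,4] + [0,2],
  ∂[1,3,4] = [3,4] − [1,4] + [1,3].
The resulting 12×6 matrix has rank 6, and its Smith normal form has invariant factors (1,1,1,1,1,1).

Now H_k = ker ∂_k / im ∂_{k+1}, so:

  H_0: rank C_0 − rank ∂_1 = 6 − 5 = 1, and the invariant factors of ∂_1 are all 1, so H_0 = Z.
  H_1: rank ker ∂_1 − rank ∂_2 = (12 − 5) − 6 = 1, and the invariant factors of ∂_2 are all 1, so H_1 = Z.
  H_2: rank ker ∂_2 − rank ∂_3 = (6 − 6) − 0 = 0, and there is no ∂_3, so H_2 = 0.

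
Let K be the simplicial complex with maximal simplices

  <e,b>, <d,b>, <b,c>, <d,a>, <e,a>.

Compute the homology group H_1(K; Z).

H_1 ≅ Z.

We work with the vertex ordering a < b < c < d < e. The simplices of K, each written with vertices in increasing order, are:

  0-simplices (5): a, b, c, d, e
  1-simplices (5): ad, ae, bc, bd, be

so the chain groups are C_0 ≅ Z^5, C_1 ≅ Z^5.

∂_1: C_1 → C_0 is given by ∂[p,q] = [q] − [p]. For instance
  ∂bd = d − b.
The 5×5 boundary matrix has rank 4 and Smith normal form diag(1,1,1,1).

Now H_k = ker ∂_k / im ∂_{k+1}, so:

  H_1: rank ker ∂_1 − rank ∂_2 = (5 − 4) − 0 = 1, and there is no ∂_2, so H_1 ≅ Z.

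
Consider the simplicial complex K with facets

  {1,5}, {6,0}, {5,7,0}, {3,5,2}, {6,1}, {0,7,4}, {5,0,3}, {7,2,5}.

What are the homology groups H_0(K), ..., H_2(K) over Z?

H_0 = Z,  H_1 = Z,  H_2 = 0.

K has 8 vertices, 13 edges, 5 triangles.
rank ∂_0 = 0, rank ∂_1 = 7 ⇒ b_0 = 8 − 0 − 7 = 1; all invariant factors of ∂_1 are 1 so no torsion. So H_0 ≅ Z.
rank ∂_1 = 7, rank ∂_2 = 5 ⇒ b_1 = 13 − 7 − 5 = 1; all invariant factors of ∂_2 are 1 so no torsion. So H_1 ≅ Z.
rank ∂_2 = 5, rank ∂_3 = 0 ⇒ b_2 = 5 − 5 − 0 = 0. So H_2 ≅ 0.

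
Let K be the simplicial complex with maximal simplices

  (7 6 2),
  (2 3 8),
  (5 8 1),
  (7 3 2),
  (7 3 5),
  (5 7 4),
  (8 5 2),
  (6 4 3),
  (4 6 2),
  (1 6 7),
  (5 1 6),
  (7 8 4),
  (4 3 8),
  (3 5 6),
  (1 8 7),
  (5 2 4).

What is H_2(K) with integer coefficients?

We work with the vertex ordering 1 < 2 < 3 < 4 < 5 < 6 < 7 < 8. The simplices of K, each written with vertices in increasing order, are:

  0-simplices (8): [1], [2], [3], [4], [5], [6], [7], [8]
  1-simplices (24): (24 of them)
  2-simplices (16): [1,5,6], [1,5,8], [1,6,7], [1,7,8], [2,3,7], [2,3,8], [2,4,5], [2,4,6], [2,5,8], [2,6,7], [3,4,6], [3,4,8], [3,5,6], [3,5,7], [4,5,7], [4,7,8]

so the chain groups are C_0 ≅ Z^8, C_1 ≅ Z^24, C_2 ≅ Z^16.

The boundary map ∂_1: C_1 → C_0 sends each edge [p,q] (with p < q) to q − p.
The 8×24 boundary matrix has rank 7 and Smith normal form diag(1,1,1,1,1,1,1).

The boundary map ∂_2: C_2 → C_1 maps a triangle to the signed sum of its edges. For instance
  ∂[2,5,8] = [5,8] − [2,8] + [2,5],
  ∂[4,7,8] = [7,8] − [4,8] + [4,7].
The 24×16 boundary matrix has rank 15 and Smith normal form diag(1,1,1,1,1,1,1,1,1,1,1,1,1,1,1).

Reading off H_k = ker ∂_k / im ∂_{k+1}:

  H_2: rank ker ∂_2 − rank ∂_3 = (16 − 15) − 0 = 1, and there is no ∂_3, so H_2 ≅ Z.

H_2 ≅ Z.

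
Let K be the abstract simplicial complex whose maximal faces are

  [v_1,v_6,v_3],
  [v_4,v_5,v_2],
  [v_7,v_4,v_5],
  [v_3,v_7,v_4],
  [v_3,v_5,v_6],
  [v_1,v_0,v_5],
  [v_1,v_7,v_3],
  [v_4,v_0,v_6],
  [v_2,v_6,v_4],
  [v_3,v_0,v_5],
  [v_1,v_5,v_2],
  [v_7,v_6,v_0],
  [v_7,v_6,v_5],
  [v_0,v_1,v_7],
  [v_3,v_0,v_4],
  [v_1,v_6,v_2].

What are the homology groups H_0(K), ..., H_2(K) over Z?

Take the total order v_0 < v_1 < v_2 < v_3 < v_4 < v_5 < v_6 < v_7 on the vertex set. Then K (dimension 2) consists of the simplices:

  0-simplices (8): [v_0], [v_1], [v_2], [v_3], [v_4], [v_5], [v_6], [v_7]
  1-simplices (24): (24 of them)
  2-simplices (16): (16 of them)

giving chain groups C_0 ≅ Z^8, C_1 ≅ Z^24, C_2 ≅ Z^16.

∂_1: C_1 → C_0 is given by ∂[p,q] = [q] − [p].
The 8×24 boundary matrix has rank 7 and Smith normal form diag(1,1,1,1,1,1,1).

∂_2: C_2 → C_1 sends each 2-simplex [p,q,r] to [q,r] − [p,r] + [p,q]. For instance
  ∂[v_0,v_6,v_7] = [v_6,v_7] − [v_0,v_7] + [v_0,v_6],
  ∂[v_5,v_6,v_7] = [v_6,v_7] − [v_5,v_7] + [v_5,v_6].
As a 24×16 matrix over Z this has rank 15, with invariant factors (1,1,1,1,1,1,1,1,1,1,1,1,1,1,1).

From H_k ≅ ker(∂_k) / im(∂_{k+1}) we obtain:

  H_0: rank C_0 − rank ∂_1 = 8 − 7 = 1, and the invariant factors of ∂_1 are all 1, so H_0 ≅ Z.
  H_1: rank ker ∂_1 − rank ∂_2 = (24 − 7) − 15 = 2, and the invariant factors of ∂_2 are all 1, so H_1 ≅ Z^2.
  H_2: rank ker ∂_2 − rank ∂_3 = (16 − 15) − 0 = 1, and there is no ∂_3, so H_2 ≅ Z.

(K is a triangulation of the torus T^2.)

H_0 = Z,  H_1 = Z^2,  H_2 = Z.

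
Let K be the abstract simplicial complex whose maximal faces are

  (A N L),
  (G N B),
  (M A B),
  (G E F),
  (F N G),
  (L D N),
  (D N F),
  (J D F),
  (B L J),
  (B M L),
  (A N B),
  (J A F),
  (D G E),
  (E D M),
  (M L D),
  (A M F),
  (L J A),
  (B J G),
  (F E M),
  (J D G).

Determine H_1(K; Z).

H_1 = Z ⊕ Z/2.

We work with the vertex ordering A < B < D < E < F < G < J < L < M < N. The simplices of K, each written with vertices in increasing order, are:

  0-simplices (10): A, B, D, E, F, G, J, L, M, N
  1-simplices (30): AB, AF, AJ, AL, AM, AN, BG, BJ, BL, BM, BN, DE, DF, DG, DJ, DL, DM, DN, EF, EG, EM, FG, FJ, FM, FN, GJ, GN, JL, LM, LN
  2-simplices (20): ABM, ABN, AFJ, AFM, AJL, ALN, BGJ, BGN, BJL, BLM, DEG, DEM, DFJ, DFN, DGJ, DLM, DLN, EFG, EFM, FGN

Hence C_0 ≅ Z^10, C_1 ≅ Z^30, C_2 ≅ Z^20.

Boundary ∂_1: C_1 → C_0 sends each edge [p,q] (with p < q) to q − p. For instance
  ∂DM = M − D.
This gives a 10×30 integer matrix of rank 9; reducing to Smith normal form yields diagonal entries (1,1,1,1,1,1,1,1,1).

The boundary map ∂_2: C_2 → C_1 acts by ∂[p,q,r] = [q,r] − [p,r] + [p,q]. For instance
  ∂ABM = BM − AM + AB,
  ∂DEM = EM − DM + DE.
This gives a 30×20 integer matrix of rank 20; reducing to Smith normal form yields diagonal entries (1,1,1,1,1,1,1,1,1,1,1,1,1,1,1,1,1,1,1,2).

Reading off H_k = ker ∂_k / im ∂_{k+1}:

  H_1: rank ker ∂_1 − rank ∂_2 = (30 − 9) − 20 = 1, and ∂_2 has invariant factor 2 > 1, so H_1 = Z ⊕ Z/2.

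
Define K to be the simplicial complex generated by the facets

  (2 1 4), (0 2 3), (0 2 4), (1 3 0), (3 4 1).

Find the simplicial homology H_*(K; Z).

H_0 ≅ Z,  H_1 ≅ Z,  H_2 = 0.

K has 5 vertices, 10 edges, 5 triangles.
rank ∂_0 = 0, rank ∂_1 = 4 ⇒ b_0 = 5 − 0 − 4 = 1; all invariant factors of ∂_1 are 1 so no torsion. So H_0 ≅ Z.
rank ∂_1 = 4, rank ∂_2 = 5 ⇒ b_1 = 10 − 4 − 5 = 1; all invariant factors of ∂_2 are 1 so no torsion. So H_1 ≅ Z.
rank ∂_2 = 5, rank ∂_3 = 0 ⇒ b_2 = 5 − 5 − 0 = 0. So H_2 ≅ 0.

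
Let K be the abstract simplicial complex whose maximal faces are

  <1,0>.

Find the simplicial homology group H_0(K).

Fix the vertex order 0 < 1 and write every simplex with vertices in increasing order. Then dim K = 1 and the simplices of K are:

  0-simplices (2): [0], [1]
  1-simplices (1): [0,1]

so the chain groups are C_0 ≅ Z^2, C_1 ≅ Z^1.

The boundary map ∂_1: C_1 → C_0 sends each edge [p,q] (with p < q) to q − p. For instance
  ∂[0,1] = [1] − [0].
This gives a 2×1 integer matrix of rank 1; reducing to Smith normal form yields diagonal entries (1).

From H_k ≅ ker(∂_k) / im(∂_{k+1}) we obtain:

  H_0: rank C_0 − rank ∂_1 = 2 − 1 = 1, and the invariant factors of ∂_1 are all 1, so H_0 ≅ Z.

(K is a triangulation of the 1-simplex.)

H_0 ≅ Z.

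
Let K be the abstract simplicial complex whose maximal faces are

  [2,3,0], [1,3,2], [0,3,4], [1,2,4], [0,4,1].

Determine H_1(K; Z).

H_1 = Z.

Fix the vertex order 0 < 1 < 2 < 3 < 4 and write every simplex with vertices in increasing order. Then dim K = 2 and the simplices of K are:

  0-simplices (5): [0], [1], [2], [3], [4]
  1-simplices (10): [0,1], [0,2], [0,3], [0,4], [1,2], [1,3], [1,4], [2,3], [2,4], [3,4]
  2-simplices (5): [0,1,4], [0,2,3], [0,3,4], [1,2,3], [1,2,4]

giving chain groups C_0 ≅ Z^5, C_1 ≅ Z^10, C_2 ≅ Z^5.

Boundary ∂_1: C_1 → C_0 sends each edge [p,q] (with p < q) to q − p. For instance
  ∂[0,4] = [4] − [0].
The 5×10 boundary matrix has rank 4 and Smith normal form diag(1,1,1,1).

∂_2: C_2 → C_1 maps a triangle to the signed sum of its edges. For instance
  ∂[0,2,3] = [2,3] − [0,3] + [0,2],
  ∂[1,2,3] = [2,3] − [1,3] + [1,2].
The resulting 10×5 matrix has rank 5, and its Smith normal form has invariant factors (1,1,1,1,1).

From H_k ≅ ker(∂_k) / im(∂_{k+1}) we obtain:

  H_1: rank ker ∂_1 − rank ∂_2 = (10 − 4) − 5 = 1, and the invariant factors of ∂_2 are all 1, so H_1 = Z.

(K is a triangulation of the Möbius band.)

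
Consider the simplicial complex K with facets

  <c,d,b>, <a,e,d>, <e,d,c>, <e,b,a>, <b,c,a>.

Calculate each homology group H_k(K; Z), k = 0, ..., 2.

H_0 = Z,  H_1 = Z,  H_2 = 0.

Take the total order a < b < c < d < e on the vertex set. Then K (dimension 2) consists of the simplices:

  0-simplices (5): a, b, c, d, e
  1-simplices (10): ab, ac, ad, ae, bc, bd, be, cd, ce, de
  2-simplices (5): abc, abe, ade, bcd, cde

giving chain groups C_0 ≅ Z^5, C_1 ≅ Z^10, C_2 ≅ Z^5.

∂_1: C_1 → C_0 is given by ∂[p,q] = [q] − [p].
The 5×10 boundary matrix has rank 4 and Smith normal form diag(1,1,1,1).

Boundary ∂_2: C_2 → C_1 maps a triangle to the signed sum of its edges. For instance
  ∂ade = de − ae + ad,
  ∂abc = bc − ac + ab.
As a 10×5 matrix over Z this has rank 5, with invariant factors (1,1,1,1,1).

From H_k ≅ ker(∂_k) / im(∂_{k+1}) we obtain:

  H_0: rank C_0 − rank ∂_1 = 5 − 4 = 1, and the invariant factors of ∂_1 are all 1, so H_0 = Z.
  H_1: rank ker ∂_1 − rank ∂_2 = (10 − 4) − 5 = 1, and the invariant factors of ∂_2 are all 1, so H_1 = Z.
  H_2: rank ker ∂_2 − rank ∂_3 = (5 − 5) − 0 = 0, and there is no ∂_3, so H_2 = 0.

As a check, the Euler characteristic is 5 − 10 + 5 = 0, which agrees with 1 − 1 + 0 = 0.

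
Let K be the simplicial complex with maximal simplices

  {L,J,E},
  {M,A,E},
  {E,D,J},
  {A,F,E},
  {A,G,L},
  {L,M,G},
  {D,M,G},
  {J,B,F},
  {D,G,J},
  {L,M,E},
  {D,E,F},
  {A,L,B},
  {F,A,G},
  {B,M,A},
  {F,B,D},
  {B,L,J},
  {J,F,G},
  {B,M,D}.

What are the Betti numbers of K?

b_0 = 1, b_1 = 1, b_2 = 0.

Fix the vertex order A < B < D < E < F < G < J < L < M and write every simplex with vertices in increasing order. Then dim K = 2 and the simplices of K are:

  0-simplices (9): A, B, D, E, F, G, J, L, M
  1-simplices (27): AB, AE, AF, AG, AL, AM, BD, BF, BJ, BL, BM, DE, DF, DG, DJ, DM, EF, EJ, EL, EM, FG, FJ, GJ, GL, GM, JL, LM
  2-simplices (18): ABL, ABM, AEF, AEM, AFG, AGL, BDF, BDM, BFJ, BJL, DEF, DEJ, DGJ, DGM, EJL, ELM, FGJ, GLM

so the chain groups are C_0 ≅ Z^9, C_1 ≅ Z^27, C_2 ≅ Z^18.

The boundary map ∂_1: C_1 → C_0 maps an edge to its endpoints' difference, ∂[p,q] = q − p. For instance
  ∂BF = F − B.
As a 9×27 matrix over Z this has rank 8, with invariant factors (1,1,1,1,1,1,1,1).

∂_2: C_2 → C_1 acts by ∂[p,q,r] = [q,r] − [p,r] + [p,q]. For instance
  ∂AEM = EM − AM + AE,
  ∂BJL = JL − BL + BJ.
This gives a 27×18 integer matrix of rank 18; reducing to Smith normal form yields diagonal entries (1,1,1,1,1,1,1,1,1,1,1,1,1,1,1,1,1,2).

From H_k ≅ ker(∂_k) / im(∂_{k+1}) we obtain:

  H_0: rank C_0 − rank ∂_1 = 9 − 8 = 1, and the invariant factors of ∂_1 are all 1, so H_0 ≅ Z.
  H_1: rank ker ∂_1 − rank ∂_2 = (27 − 8) − 18 = 1, and ∂_2 has invariant factor 2 > 1, so H_1 ≅ Z ⊕ Z_2.
  H_2: rank ker ∂_2 − rank ∂_3 = (18 − 18) − 0 = 0, and there is no ∂_3, so H_2 ≅ 0.

As a check, the Euler characteristic is 9 − 27 + 18 = 0, which agrees with 1 − 1 + 0 = 0.
(K is a triangulation of the Klein bottle.)

Hence the Betti numbers are b_0 = 1, b_1 = 1, b_2 = 0.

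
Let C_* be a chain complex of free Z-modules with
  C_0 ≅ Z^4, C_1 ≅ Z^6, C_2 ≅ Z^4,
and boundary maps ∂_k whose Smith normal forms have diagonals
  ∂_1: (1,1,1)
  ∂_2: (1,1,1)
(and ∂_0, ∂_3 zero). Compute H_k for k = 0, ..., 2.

H_0 ≅ Z,  H_1 = 0,  H_2 ≅ Z.

H_0: b_0 = 4 − 0 − 3 = 1; torsion from ∂_1 factors > 1: none. So H_0 ≅ Z.
H_1: b_1 = 6 − 3 − 3 = 0; torsion from ∂_2 factors > 1: none. So H_1 ≅ 0.
H_2: b_2 = 4 − 3 − 0 = 1; torsion from ∂_3 factors > 1: none. So H_2 ≅ Z.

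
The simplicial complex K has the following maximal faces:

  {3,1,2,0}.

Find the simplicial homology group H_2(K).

Fix the vertex order 0 < 1 < 2 < 3 and write every simplex with vertices in increasing order. Then dim K = 3 and the simplices of K are:

  0-simplices (4): [0], [1], [2], [3]
  1-simplices (6): [0,1], [0,2], [0,3], [1,2], [1,3], [2,3]
  2-simplices (4): [0,1,2], [0,1,3], [0,2,3], [1,2,3]
  3-simplices (1): [0,1,2,3]

Hence C_0 ≅ Z^4, C_1 ≅ Z^6, C_2 ≅ Z^4, C_3 ≅ Z^1.

Boundary ∂_1: C_1 → C_0 sends each edge [p,q] (with p < q) to q − p. For instance
  ∂[0,1] = [1] − [0].
As a 4×6 matrix over Z this has rank 3, with invariant factors (1,1,1).

The boundary map ∂_2: C_2 → C_1 acts by ∂[p,q,r] = [q,r] − [p,r] + [p,q]. For instance
  ∂[0,1,2] = [1,2] − [0,2] + [0,1],
  ∂[0,1,3] = [1,3] − [0,3] + [0,1].
The 6×4 boundary matrix has rank 3 and Smith normal form diag(1,1,1).

Boundary ∂_3: C_3 → C_2 sends each 3-simplex σ to the alternating sum Σ_i (−1)^i (σ with its i-th vertex removed). For instance
  ∂[0,1,2,3] = [1,2,3] − [0,2,3] + [0,1,3] − [0,1,2].
This gives a 4×1 integer matrix of rank 1; reducing to Smith normal form yields diagonal entries (1).

From H_k ≅ ker(∂_k) / im(∂_{k+1}) we obtain:

  H_2: rank ker ∂_2 − rank ∂_3 = (4 − 3) − 1 = 0, and the invariant factors of ∂_3 are all 1, so H_2 ≅ 0.

(K is a triangulation of the 3-simplex.)

H_2 ≅ 0.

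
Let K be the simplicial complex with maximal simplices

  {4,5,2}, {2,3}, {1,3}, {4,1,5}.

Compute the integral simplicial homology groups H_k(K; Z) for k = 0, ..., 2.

Fix the vertex order 1 < 2 < 3 < 4 < 5 and write every simplex with vertices in increasing order. Then dim K = 2 and the simplices of K are:

  0-simplices (5): [1], [2], [3], [4], [5]
  1-simplices (7): [1,3], [1,4], [1,5], [2,3], [2,4], [2,5], [4,5]
  2-simplices (2): [1,4,5], [2,4,5]

Hence C_0 ≅ Z^5, C_1 ≅ Z^7, C_2 ≅ Z^2.

∂_1: C_1 → C_0 sends each edge [p,q] (with p < q) to q − p. For instance
  ∂[2,4] = [4] − [2].
This gives a 5×7 integer matrix of rank 4; reducing to Smith normal form yields diagonal entries (1,1,1,1).

Boundary ∂_2: C_2 → C_1 acts by ∂[p,q,r] = [q,r] − [p,r] + [p,q]. For instance
  ∂[2,4,5] = [4,5] − [2,5] + [2,4],
  ∂[1,4,5] = [4,5] − [1,5] + [1,4].
As a 7×2 matrix over Z this has rank 2, with invariant factors (1,1).

Computing H_k = (kernel of ∂_k) / (image of ∂_{k+1}):

  H_0: rank C_0 − rank ∂_1 = 5 − 4 = 1, and the invariant factors of ∂_1 are all 1, so H_0 = Z.
  H_1: rank ker ∂_1 − rank ∂_2 = (7 − 4) − 2 = 1, and the invariant factors of ∂_2 are all 1, so H_1 = Z.
  H_2: rank ker ∂_2 − rank ∂_3 = (2 − 2) − 0 = 0, and there is no ∂_3, so H_2 = 0.

H_0 ≅ Z,  H_1 ≅ Z,  H_2 = 0.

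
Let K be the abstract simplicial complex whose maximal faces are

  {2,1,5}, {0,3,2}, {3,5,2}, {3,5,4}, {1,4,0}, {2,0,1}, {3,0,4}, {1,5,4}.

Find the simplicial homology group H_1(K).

Order the vertices as 0 < 1 < 2 < 3 < 4 < 5. Listing each simplex with vertices in this order, K has dimension 2 with simplices:

  0-simplices (6): [0], [1], [2], [3], [4], [5]
  1-simplices (12): [0,1], [0,2], [0,3], [0,4], [1,2], [1,4], [1,5], [2,3], [2,5], [3,4], [3,5], [4,5]
  2-simplices (8): [0,1,2], [0,1,4], [0,2,3], [0,3,4], [1,2,5], [1,4,5], [2,3,5], [3,4,5]

giving chain groups C_0 ≅ Z^6, C_1 ≅ Z^12, C_2 ≅ Z^8.

∂_1: C_1 → C_0 sends each edge [p,q] (with p < q) to q − p. For instance
  ∂[0,4] = [4] − [0].
The resulting 6×12 matrix has rank 5, and its Smith normal form has invariant factors (1,1,1,1,1).

The boundary map ∂_2: C_2 → C_1 maps a triangle to the signed sum of its edges. For instance
  ∂[1,4,5] = [4,5] − [1,5] + [1,4],
  ∂[0,3,4] = [3,4] − [0,4] + [0,3].
As a 12×8 matrix over Z this has rank 7, with invariant factors (1,1,1,1,1,1,1).

Computing H_k = (kernel of ∂_k) / (image of ∂_{k+1}):

  H_1: rank ker ∂_1 − rank ∂_2 = (12 − 5) − 7 = 0, and the invariant factors of ∂_2 are all 1, so H_1 = 0.

(K is a triangulation of the 2-sphere S^2.)

H_1 ≅ 0.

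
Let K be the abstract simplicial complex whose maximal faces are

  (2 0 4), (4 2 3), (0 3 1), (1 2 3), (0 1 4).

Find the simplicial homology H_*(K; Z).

H_0 = Z,  H_1 = Z,  H_2 = 0.

Order the vertices as 0 < 1 < 2 < 3 < 4. Listing each simplex with vertices in this order, K has dimension 2 with simplices:

  0-simplices (5): [0], [1], [2], [3], [4]
  1-simplices (10): [0,1], [0,2], [0,3], [0,4], [1,2], [1,3], [1,4], [2,3], [2,4], [3,4]
  2-simplices (5): [0,1,3], [0,1,4], [0,2,4], [1,2,3], [2,3,4]

giving chain groups C_0 ≅ Z^5, C_1 ≅ Z^10, C_2 ≅ Z^5.

∂_1: C_1 → C_0 sends each edge [p,q] (with p < q) to q − p.
This gives a 5×10 integer matrix of rank 4; reducing to Smith normal form yields diagonal entries (1,1,1,1).

Boundary ∂_2: C_2 → C_1 maps a triangle to the signed sum of its edges. For instance
  ∂[0,2,4] = [2,4] − [0,4] + [0,2],
  ∂[0,1,4] = [1,4] − [0,4] + [0,1].
The 10×5 boundary matrix has rank 5 and Smith normal form diag(1,1,1,1,1).

Reading off H_k = ker ∂_k / im ∂_{k+1}:

  H_0: rank C_0 − rank ∂_1 = 5 − 4 = 1, and the invariant factors of ∂_1 are all 1, so H_0 = Z.
  H_1: rank ker ∂_1 − rank ∂_2 = (10 − 4) − 5 = 1, and the invariant factors of ∂_2 are all 1, so H_1 = Z.
  H_2: rank ker ∂_2 − rank ∂_3 = (5 − 5) − 0 = 0, and there is no ∂_3, so H_2 = 0.

As a check, the Euler characteristic is 5 − 10 + 5 = 0, which agrees with 1 − 1 + 0 = 0.
(K is a triangulation of the Möbius band.)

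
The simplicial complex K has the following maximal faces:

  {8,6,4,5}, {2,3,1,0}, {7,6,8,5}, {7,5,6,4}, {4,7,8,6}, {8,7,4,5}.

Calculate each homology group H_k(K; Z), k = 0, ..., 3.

H_0 ≅ Z^2,  H_1 = 0,  H_2 = 0,  H_3 ≅ Z.

Take the total order 0 < 1 < 2 < 3 < 4 < 5 < 6 < 7 < 8 on the vertex set. Then K (dimension 3) consists of the simplices:

  0-simplices (9): [0], [1], [2], [3], [4], [5], [6], [7], [8]
  1-simplices (16): [0,1], [0,2], [0,3], [1,2], [1,3], [2,3], [4,5], [4,6], [4,7], [4,8], [5,6], [5,7], [5,8], [6,7], [6,8], [7,8]
  2-simplices (14): [0,1,2], [0,1,3], [0,2,3], [1,2,3], [4,5,6], [4,5,7], [4,5,8], [4,6,7], [4,6,8], [4,7,8], [5,6,7], [5,6,8], [5,7,8], [6,7,8]
  3-simplices (6): [0,1,2,3], [4,5,6,7], [4,5,6,8], [4,5,7,8], [4,6,7,8], [5,6,7,8]

Hence C_0 ≅ Z^9, C_1 ≅ Z^16, C_2 ≅ Z^14, C_3 ≅ Z^6.

The boundary map ∂_1: C_1 → C_0 is given by ∂[p,q] = [q] − [p].
The resulting 9×16 matrix has rank 7, and its Smith normal form has invariant factors (1,1,1,1,1,1,1).

∂_2: C_2 → C_1 acts by ∂[p,q,r] = [q,r] − [p,r] + [p,q]. For instance
  ∂[4,6,8] = [6,8] − [4,8] + [4,6],
  ∂[4,5,6] = [5,6] − [4,6] + [4,5].
As a 16×14 matrix over Z this has rank 9, with invariant factors (1,1,1,1,1,1,1,1,1).

∂_3: C_3 → C_2 sends each 3-simplex σ to the alternating sum Σ_i (−1)^i (σ with its i-th vertex removed). For instance
  ∂[5,6,7,8] = [6,7,8] − [5,7,8] + [5,6,8] − [5,6,7],
  ∂[4,5,7,8] = [5,7,8] − [4,7,8] + [4,5,8] − [4,5,7].
This gives a 14×6 integer matrix of rank 5; reducing to Smith normal form yields diagonal entries (1,1,1,1,1).

Computing H_k = (kernel of ∂_k) / (image of ∂_{k+1}):

  H_0: rank C_0 − rank ∂_1 = 9 − 7 = 2, and the invariant factors of ∂_1 are all 1, so H_0 = Z^2.
  H_1: rank ker ∂_1 − rank ∂_2 = (16 − 7) − 9 = 0, and the invariant factors of ∂_2 are all 1, so H_1 = 0.
  H_2: rank ker ∂_2 − rank ∂_3 = (14 − 9) − 5 = 0, and the invariant factors of ∂_3 are all 1, so H_2 = 0.
  H_3: rank ker ∂_3 − rank ∂_4 = (6 − 5) − 0 = 1, and there is no ∂_4, so H_3 = Z.

As a check, the Euler characteristic is 9 − 16 + 14 − 6 = 1, which agrees with 2 − 0 + 0 − 1 = 1.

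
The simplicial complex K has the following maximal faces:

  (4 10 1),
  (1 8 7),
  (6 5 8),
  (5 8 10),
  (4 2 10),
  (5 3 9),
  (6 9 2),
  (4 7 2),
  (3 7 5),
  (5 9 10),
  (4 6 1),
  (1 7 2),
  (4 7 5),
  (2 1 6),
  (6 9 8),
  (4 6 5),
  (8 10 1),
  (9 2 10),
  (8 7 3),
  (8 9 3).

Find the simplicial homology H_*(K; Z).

Order the vertices as 1 < 2 < 3 < 4 < 5 < 6 < 7 < 8 < 9 < 10. Listing each simplex with vertices in this order, K has dimension 2 with simplices:

  0-simplices (10): [1], [2], [3], [4], [5], [6], [7], [8], [9], [10]
  1-simplices (30): (30 of them)
  2-simplices (20): (20 of them)

Hence C_0 ≅ Z^10, C_1 ≅ Z^30, C_2 ≅ Z^20.

Boundary ∂_1: C_1 → C_0 sends each edge [p,q] (with p < q) to q − p.
This gives a 10×30 integer matrix of rank 9; reducing to Smith normal form yields diagonal entries (1,1,1,1,1,1,1,1,1).

Boundary ∂_2: C_2 → C_1 maps a triangle to the signed sum of its edges. For instance
  ∂[2,4,7] = [4,7] − [2,7] + [2,4],
  ∂[1,8,10] = [8,10] − [1,10] + [1,8].
The resulting 30×20 matrix has rank 20, and its Smith normal form has invariant factors (1,1,1,1,1,1,1,1,1,1,1,1,1,1,1,1,1,1,1,2).

Computing H_k = (kernel of ∂_k) / (image of ∂_{k+1}):

  H_0: rank C_0 − rank ∂_1 = 10 − 9 = 1, and the invariant factors of ∂_1 are all 1, so H_0 ≅ Z.
  H_1: rank ker ∂_1 − rank ∂_2 = (30 − 9) − 20 = 1, and ∂_2 has invariant factor 2 > 1, so H_1 ≅ Z ⊕ Z/2.
  H_2: rank ker ∂_2 − rank ∂_3 = (20 − 20) − 0 = 0, and there is no ∂_3, so H_2 ≅ 0.

H_0 ≅ Z,  H_1 ≅ Z ⊕ Z/2,  H_2 = 0.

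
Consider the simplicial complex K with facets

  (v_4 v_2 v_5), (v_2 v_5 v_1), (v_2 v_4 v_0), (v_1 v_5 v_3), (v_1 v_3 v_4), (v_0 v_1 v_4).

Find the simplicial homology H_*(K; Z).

Take the total order v_0 < v_1 < v_2 < v_3 < v_4 < v_5 on the vertex set. Then K (dimension 2) consists of the simplices:

  0-simplices (6): [v_0], [v_1], [v_2], [v_3], [v_4], [v_5]
  1-simplices (12): [v_0,v_1], [v_0,v_2], [v_0,v_4], [v_1,v_2], [v_1,v_3], [v_1,v_4], [v_1,v_5], [v_2,v_4], [v_2,v_5], [v_3,v_4], [v_3,v_5], [v_4,v_5]
  2-simplices (6): [v_0,v_1,v_4], [v_0,v_2,v_4], [v_1,v_2,v_5], [v_1,v_3,v_4], [v_1,v_3,v_5], [v_2,v_4,v_5]

Hence C_0 ≅ Z^6, C_1 ≅ Z^12, C_2 ≅ Z^6.

Boundary ∂_1: C_1 → C_0 sends each edge [p,q] (with p < q) to q − p. For instance
  ∂[v_0,v_2] = [v_2] − [v_0].
This gives a 6×12 integer matrix of rank 5; reducing to Smith normal form yields diagonal entries (1,1,1,1,1).

The boundary map ∂_2: C_2 → C_1 sends each 2-simplex [p,q,r] to [q,r] − [p,r] + [p,q]. For instance
  ∂[v_1,v_2,v_5] = [v_2,v_5] − [v_1,v_5] + [v_1,v_2],
  ∂[v_1,v_3,v_5] = [v_3,v_5] − [v_1,v_5] + [v_1,v_3].
As a 12×6 matrix over Z this has rank 6, with invariant factors (1,1,1,1,1,1).

Computing H_k = (kernel of ∂_k) / (image of ∂_{k+1}):

  H_0: rank C_0 − rank ∂_1 = 6 − 5 = 1, and the invariant factors of ∂_1 are all 1, so H_0 ≅ Z.
  H_1: rank ker ∂_1 − rank ∂_2 = (12 − 5) − 6 = 1, and the invariant factors of ∂_2 are all 1, so H_1 ≅ Z.
  H_2: rank ker ∂_2 − rank ∂_3 = (6 − 6) − 0 = 0, and there is no ∂_3, so H_2 ≅ 0.

H_0 ≅ Z,  H_1 ≅ Z,  H_2 = 0.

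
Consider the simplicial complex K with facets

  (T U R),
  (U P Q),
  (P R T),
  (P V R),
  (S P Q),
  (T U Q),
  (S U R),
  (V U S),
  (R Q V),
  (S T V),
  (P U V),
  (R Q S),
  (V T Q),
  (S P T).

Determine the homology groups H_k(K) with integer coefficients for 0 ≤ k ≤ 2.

We work with the vertex ordering P < Q < R < S < T < U < V. The simplices of K, each written with vertices in increasing order, are:

  0-simplices (7): P, Q, R, S, T, U, V
  1-simplices (21): PQ, PR, PS, PT, PU, PV, QR, QS, QT, QU, QV, RS, RT, RU, RV, ST, SU, SV, TU, TV, UV
  2-simplices (14): PQS, PQU, PRT, PRV, PST, PUV, QRS, QRV, QTU, QTV, RSU, RTU, STV, SUV

Hence C_0 ≅ Z^7, C_1 ≅ Z^21, C_2 ≅ Z^14.

Boundary ∂_1: C_1 → C_0 is given by ∂[p,q] = [q] − [p].
The 7×21 boundary matrix has rank 6 and Smith normal form diag(1,1,1,1,1,1).

The boundary map ∂_2: C_2 → C_1 maps a triangle to the signed sum of its edges. For instance
  ∂RTU = TU − RU + RT,
  ∂PST = ST − PT + PS.
The resulting 21×14 matrix has rank 13, and its Smith normal form has invariant factors (1,1,1,1,1,1,1,1,1,1,1,1,1).

Computing H_k = (kernel of ∂_k) / (image of ∂_{k+1}):

  H_0: rank C_0 − rank ∂_1 = 7 − 6 = 1, and the invariant factors of ∂_1 are all 1, so H_0 ≅ Z.
  H_1: rank ker ∂_1 − rank ∂_2 = (21 − 6) − 13 = 2, and the invariant factors of ∂_2 are all 1, so H_1 ≅ Z^2.
  H_2: rank ker ∂_2 − rank ∂_3 = (14 − 13) − 0 = 1, and there is no ∂_3, so H_2 ≅ Z.

As a check, the Euler characteristic is 7 − 21 + 14 = 0, which agrees with 1 − 2 + 1 = 0.

H_0 ≅ Z,  H_1 ≅ Z^2,  H_2 ≅ Z.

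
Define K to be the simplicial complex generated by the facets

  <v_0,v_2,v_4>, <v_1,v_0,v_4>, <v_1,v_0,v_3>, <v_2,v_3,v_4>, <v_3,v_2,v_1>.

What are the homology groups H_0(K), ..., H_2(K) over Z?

H_0 = Z,  H_1 = Z,  H_2 = 0.

Order the vertices as v_0 < v_1 < v_2 < v_3 < v_4. Listing each simplex with vertices in this order, K has dimension 2 with simplices:

  0-simplices (5): [v_0], [v_1], [v_2], [v_3], [v_4]
  1-simplices (10): [v_0,v_1], [v_0,v_2], [v_0,v_3], [v_0,v_4], [v_1,v_2], [v_1,v_3], [v_1,v_4], [v_2,v_3], [v_2,v_4], [v_3,v_4]
  2-simplices (5): [v_0,v_1,v_3], [v_0,v_1,v_4], [v_0,v_2,v_4], [v_1,v_2,v_3], [v_2,v_3,v_4]

Hence C_0 ≅ Z^5, C_1 ≅ Z^10, C_2 ≅ Z^5.

The boundary map ∂_1: C_1 → C_0 is given by ∂[p,q] = [q] − [p]. For instance
  ∂[v_0,v_3] = [v_3] − [v_0].
The 5×10 boundary matrix has rank 4 and Smith normal form diag(1,1,1,1).

Boundary ∂_2: C_2 → C_1 sends each 2-simplex [p,q,r] to [q,r] − [p,r] + [p,q]. For instance
  ∂[v_1,v_2,v_3] = [v_2,v_3] − [v_1,v_3] + [v_1,v_2],
  ∂[v_2,v_3,v_4] = [v_3,v_4] − [v_2,v_4] + [v_2,v_3].
The resulting 10×5 matrix has rank 5, and its Smith normal form has invariant factors (1,1,1,1,1).

From H_k ≅ ker(∂_k) / im(∂_{k+1}) we obtain:

  H_0: rank C_0 − rank ∂_1 = 5 − 4 = 1, and the invariant factors of ∂_1 are all 1, so H_0 = Z.
  H_1: rank ker ∂_1 − rank ∂_2 = (10 − 4) − 5 = 1, and the invariant factors of ∂_2 are all 1, so H_1 = Z.
  H_2: rank ker ∂_2 − rank ∂_3 = (5 − 5) − 0 = 0, and there is no ∂_3, so H_2 = 0.

As a check, the Euler characteristic is 5 − 10 + 5 = 0, which agrees with 1 − 1 + 0 = 0.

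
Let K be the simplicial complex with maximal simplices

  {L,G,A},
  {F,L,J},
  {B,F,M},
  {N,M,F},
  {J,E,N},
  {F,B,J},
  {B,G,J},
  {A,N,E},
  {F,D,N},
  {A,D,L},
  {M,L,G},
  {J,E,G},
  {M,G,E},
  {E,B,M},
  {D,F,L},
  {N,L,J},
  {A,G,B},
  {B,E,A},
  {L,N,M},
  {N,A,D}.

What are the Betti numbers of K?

We work with the vertex ordering A < B < D < E < F < G < J < L < M < N. The simplices of K, each written with vertices in increasing order, are:

  0-simplices (10): A, B, D, E, F, G, J, L, M, N
  1-simplices (30): AB, AD, AE, AG, AL, AN, BE, BF, BG, BJ, BM, DF, DL, DN, EG, EJ, EM, EN, FJ, FL, FM, FN, GJ, GL, GM, JL, JN, LM, LN, MN
  2-simplices (20): ABE, ABG, ADL, ADN, AEN, AGL, BEM, BFJ, BFM, BGJ, DFL, DFN, EGJ, EGM, EJN, FJL, FMN, GLM, JLN, LMN

Hence C_0 ≅ Z^10, C_1 ≅ Z^30, C_2 ≅ Z^20.

∂_1: C_1 → C_0 is given by ∂[p,q] = [q] − [p].
The 10×30 boundary matrix has rank 9 and Smith normal form diag(1,1,1,1,1,1,1,1,1).

Boundary ∂_2: C_2 → C_1 acts by ∂[p,q,r] = [q,r] − [p,r] + [p,q]. For instance
  ∂LMN = MN − LN + LM,
  ∂ADL = DL − AL + AD.
This gives a 30×20 integer matrix of rank 20; reducing to Smith normal form yields diagonal entries (1,1,1,1,1,1,1,1,1,1,1,1,1,1,1,1,1,1,1,2).

Reading off H_k = ker ∂_k / im ∂_{k+1}:

  H_0: rank C_0 − rank ∂_1 = 10 − 9 = 1, and the invariant factors of ∂_1 are all 1, so H_0 ≅ Z.
  H_1: rank ker ∂_1 − rank ∂_2 = (30 − 9) − 20 = 1, and ∂_2 has invariant factor 2 > 1, so H_1 ≅ Z ⊕ Z/2Z.
  H_2: rank ker ∂_2 − rank ∂_3 = (20 − 20) − 0 = 0, and there is no ∂_3, so H_2 ≅ 0.

Hence the Betti numbers are b_0 = 1, b_1 = 1, b_2 = 0.

b_0 = 1, b_1 = 1, b_2 = 0.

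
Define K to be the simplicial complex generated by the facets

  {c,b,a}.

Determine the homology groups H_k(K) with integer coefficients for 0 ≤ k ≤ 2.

H_0 = Z,  H_1 = 0,  H_2 = 0.

We work with the vertex ordering a < b < c. The simplices of K, each written with vertices in increasing order, are:

  0-simplices (3): a, b, c
  1-simplices (3): ab, ac, bc
  2-simplices (1): abc

giving chain groups C_0 ≅ Z^3, C_1 ≅ Z^3, C_2 ≅ Z^1.

Boundary ∂_1: C_1 → C_0 sends each edge [p,q] (with p < q) to q − p.
This gives a 3×3 integer matrix of rank 2; reducing to Smith normal form yields diagonal entries (1,1).

The boundary map ∂_2: C_2 → C_1 sends each 2-simplex [p,q,r] to [q,r] − [p,r] + [p,q]. For instance
  ∂abc = bc − ac + ab.
The resulting 3×1 matrix has rank 1, and its Smith normal form has invariant factors (1).

Now H_k = ker ∂_k / im ∂_{k+1}, so:

  H_0: rank C_0 − rank ∂_1 = 3 − 2 = 1, and the invariant factors of ∂_1 are all 1, so H_0 ≅ Z.
  H_1: rank ker ∂_1 − rank ∂_2 = (3 − 2) − 1 = 0, and the invariant factors of ∂_2 are all 1, so H_1 ≅ 0.
  H_2: rank ker ∂_2 − rank ∂_3 = (1 − 1) − 0 = 0, and there is no ∂_3, so H_2 ≅ 0.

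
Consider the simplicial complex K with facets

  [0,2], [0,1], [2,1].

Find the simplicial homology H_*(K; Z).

We work with the vertex ordering 0 < 1 < 2. The simplices of K, each written with vertices in increasing order, are:

  0-simplices (3): [0], [1], [2]
  1-simplices (3): [0,1], [0,2], [1,2]

so the chain groups are C_0 ≅ Z^3, C_1 ≅ Z^3.

The boundary map ∂_1: C_1 → C_0 maps an edge to its endpoints' difference, ∂[p,q] = q − p.
This gives a 3×3 integer matrix of rank 2; reducing to Smith normal form yields diagonal entries (1,1).

Reading off H_k = ker ∂_k / im ∂_{k+1}:

  H_0: rank C_0 − rank ∂_1 = 3 − 2 = 1, and the invariant factors of ∂_1 are all 1, so H_0 ≅ Z.
  H_1: rank ker ∂_1 − rank ∂_2 = (3 − 2) − 0 = 1, and there is no ∂_2, so H_1 ≅ Z.

H_0 = Z,  H_1 = Z.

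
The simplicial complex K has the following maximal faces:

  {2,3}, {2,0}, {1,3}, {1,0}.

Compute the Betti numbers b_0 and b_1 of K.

b_0 = 1, b_1 = 1.

Take the total order 0 < 1 < 2 < 3 on the vertex set. Then K (dimension 1) consists of the simplices:

  0-simplices (4): [0], [1], [2], [3]
  1-simplices (4): [0,1], [0,2], [1,3], [2,3]

so the chain groups are C_0 ≅ Z^4, C_1 ≅ Z^4.

∂_1: C_1 → C_0 sends each edge [p,q] (with p < q) to q − p.
The 4×4 boundary matrix has rank 3 and Smith normal form diag(1,1,1).

Computing H_k = (kernel of ∂_k) / (image of ∂_{k+1}):

  H_0: rank C_0 − rank ∂_1 = 4 − 3 = 1, and the invariant factors of ∂_1 are all 1, so H_0 = Z.
  H_1: rank ker ∂_1 − rank ∂_2 = (4 − 3) − 0 = 1, and there is no ∂_2, so H_1 = Z.

(K is a triangulation of the circle S^1.)

Hence the Betti numbers are b_0 = 1, b_1 = 1.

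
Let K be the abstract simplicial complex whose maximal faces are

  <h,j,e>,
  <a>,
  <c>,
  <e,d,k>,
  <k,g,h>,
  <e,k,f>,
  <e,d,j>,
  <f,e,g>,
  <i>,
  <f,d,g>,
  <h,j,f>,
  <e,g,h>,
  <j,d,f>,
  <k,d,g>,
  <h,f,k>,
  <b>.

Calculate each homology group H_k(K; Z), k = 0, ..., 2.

K has 11 vertices, 18 edges, 12 triangles.
rank ∂_0 = 0, rank ∂_1 = 6 ⇒ b_0 = 11 − 0 − 6 = 5; all invariant factors of ∂_1 are 1 so no torsion. So H_0 ≅ Z^5.
rank ∂_1 = 6, rank ∂_2 = 12 ⇒ b_1 = 18 − 6 − 12 = 0; ∂_2 has invariant factor(s) [2] giving torsion. So H_1 ≅ Z/2.
rank ∂_2 = 12, rank ∂_3 = 0 ⇒ b_2 = 12 − 12 − 0 = 0. So H_2 ≅ 0.

H_0 ≅ Z^5,  H_1 ≅ Z/2,  H_2 = 0.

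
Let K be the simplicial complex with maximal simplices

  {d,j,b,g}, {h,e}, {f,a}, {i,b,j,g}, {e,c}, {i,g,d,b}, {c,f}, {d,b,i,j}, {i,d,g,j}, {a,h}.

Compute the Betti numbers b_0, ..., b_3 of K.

We work with the vertex ordering a < b < c < d < e < f < g < h < i < j. The simplices of K, each written with vertices in increasing order, are:

  0-simplices (10): a, b, c, d, e, f, g, h, i, j
  1-simplices (15): af, ah, bd, bg, bi, bj, ce, cf, dg, di, dj, eh, gi, gj, ij
  2-simplices (10): bdg, bdi, bdj, bgi, bgj, bij, dgi, dgj, dij, gij
  3-simplices (5): bdgi, bdgj, bdij, bgij, dgij

Hence C_0 ≅ Z^10, C_1 ≅ Z^15, C_2 ≅ Z^10, C_3 ≅ Z^5.

Boundary ∂_1: C_1 → C_0 is given by ∂[p,q] = [q] − [p]. For instance
  ∂gi = i − g.
As a 10×15 matrix over Z this has rank 8, with invariant factors (1,1,1,1,1,1,1,1).

∂_2: C_2 → C_1 sends each 2-simplex [p,q,r] to [q,r] − [p,r] + [p,q]. For instance
  ∂bij = ij − bj + bi,
  ∂dgj = gj − dj + dg.
This gives a 15×10 integer matrix of rank 6; reducing to Smith normal form yields diagonal entries (1,1,1,1,1,1).

Boundary ∂_3: C_3 → C_2 sends each 3-simplex σ to the alternating sum Σ_i (−1)^i (σ with its i-th vertex removed). For instance
  ∂bgij = gij − bij + bgj − bgi,
  ∂bdij = dij − bij + bdj − bdi.
This gives a 10×5 integer matrix of rank 4; reducing to Smith normal form yields diagonal entries (1,1,1,1).

Reading off H_k = ker ∂_k / im ∂_{k+1}:

  H_0: rank C_0 − rank ∂_1 = 10 − 8 = 2, and the invariant factors of ∂_1 are all 1, so H_0 ≅ Z^2.
  H_1: rank ker ∂_1 − rank ∂_2 = (15 − 8) − 6 = 1, and the invariant factors of ∂_2 are all 1, so H_1 ≅ Z.
  H_2: rank ker ∂_2 − rank ∂_3 = (10 − 6) − 4 = 0, and the invariant factors of ∂_3 are all 1, so H_2 ≅ 0.
  H_3: rank ker ∂_3 − rank ∂_4 = (5 − 4) − 0 = 1, and there is no ∂_4, so H_3 ≅ Z.

Hence the Betti numbers are b_0 = 2, b_1 = 1, b_2 = 0, b_3 = 1.

b_0 = 2, b_1 = 1, b_2 = 0, b_3 = 1.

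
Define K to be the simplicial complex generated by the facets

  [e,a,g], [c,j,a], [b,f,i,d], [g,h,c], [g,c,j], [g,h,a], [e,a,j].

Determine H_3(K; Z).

Fix the vertex order a < b < c < d < e < f < g < h < i < j and write every simplex with vertices in increasing order. Then dim K = 3 and the simplices of K are:

  0-simplices (10): a, b, c, d, e, f, g, h, i, j
  1-simplices (18): ac, ae, ag, ah, aj, bd, bf, bi, cg, ch, cj, df, di, eg, ej, fi, gh, gj
  2-simplices (10): acj, aeg, aej, agh, bdf, bdi, bfi, cgh, cgj, dfi
  3-simplices (1): bdfi

Hence C_0 ≅ Z^10, C_1 ≅ Z^18, C_2 ≅ Z^10, C_3 ≅ Z^1.

Boundary ∂_1: C_1 → C_0 sends each edge [p,q] (with p < q) to q − p. For instance
  ∂ae = e − a.
The 10×18 boundary matrix has rank 8 and Smith normal form diag(1,1,1,1,1,1,1,1).

The boundary map ∂_2: C_2 → C_1 maps a triangle to the signed sum of its edges. For instance
  ∂bfi = fi − bi + bf,
  ∂cgj = gj − cj + cg.
The 18×10 boundary matrix has rank 9 and Smith normal form diag(1,1,1,1,1,1,1,1,1).

The boundary map ∂_3: C_3 → C_2 sends each 3-simplex σ to the alternating sum Σ_i (−1)^i (σ with its i-th vertex removed). For instance
  ∂bdfi = dfi − bfi + bdi − bdf.
As a 10×1 matrix over Z this has rank 1, with invariant factors (1).

Computing H_k = (kernel of ∂_k) / (image of ∂_{k+1}):

  H_3: rank ker ∂_3 − rank ∂_4 = (1 − 1) − 0 = 0, and there is no ∂_4, so H_3 = 0.

(K is a triangulation of the disjoint union of the 3-simplex and the cylinder S^1 x I.)

H_3 ≅ 0.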